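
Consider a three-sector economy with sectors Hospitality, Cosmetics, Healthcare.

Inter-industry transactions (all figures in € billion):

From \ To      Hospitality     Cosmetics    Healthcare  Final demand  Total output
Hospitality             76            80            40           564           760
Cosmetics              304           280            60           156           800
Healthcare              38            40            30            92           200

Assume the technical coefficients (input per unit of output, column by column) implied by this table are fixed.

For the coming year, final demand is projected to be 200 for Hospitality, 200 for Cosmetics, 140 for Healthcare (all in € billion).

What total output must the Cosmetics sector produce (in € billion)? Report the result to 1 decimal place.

x_2 = 619.1

Technical coefficients a_ij = z_ij / X_j:
  a_11 = 76/760 = 0.10, a_21 = 304/760 = 0.40, a_31 = 38/760 = 0.05
  a_12 = 80/800 = 0.10, a_22 = 280/800 = 0.35, a_32 = 40/800 = 0.05
  a_13 = 40/200 = 0.20, a_23 = 60/200 = 0.30, a_33 = 30/200 = 0.15
I − A =
  [   0.90    -0.10    -0.20]
  [  -0.40     0.65    -0.30]
  [  -0.05    -0.05     0.85]
Cofactors of I−A, C_ij = (−1)^(i+j)·(minor ij) (rows/columns in the sector order above):
  C_11 = (0.65)(0.85) − (-0.30)(-0.05) = 0.5375
  C_12 = −[(-0.40)(0.85) − (-0.30)(-0.05)] = 0.3550
  C_13 = (-0.40)(-0.05) − (0.65)(-0.05) = 0.0525
  C_21 = −[(-0.10)(0.85) − (-0.20)(-0.05)] = 0.0950
  C_22 = (0.90)(0.85) − (-0.20)(-0.05) = 0.7550
  C_23 = −[(0.90)(-0.05) − (-0.10)(-0.05)] = 0.0500
  C_31 = (-0.10)(-0.30) − (-0.20)(0.65) = 0.1600
  C_32 = −[(0.90)(-0.30) − (-0.20)(-0.40)] = 0.3500
  C_33 = (0.90)(0.65) − (-0.10)(-0.40) = 0.5450
det(I−A) = Σ_j (I−A)_1j·C_1j = (0.90)(0.5375) + (-0.10)(0.3550) + (-0.20)(0.0525) = 0.43775
adj(I−A) = Cᵀ =
  [ 0.5375   0.0950   0.1600]
  [ 0.3550   0.7550   0.3500]
  [ 0.0525   0.0500   0.5450]
(I − A)⁻¹ = adj(I−A) / det(I−A) ≈
  [   1.2279     0.2170     0.3655]
  [   0.8110     1.7247     0.7995]
  [   0.1199     0.1142     1.2450]
x = (I − A)⁻¹ d = adj(I−A)·d / det(I−A), with det(I−A) = 0.43775:
  x_1 = (0.5375·200 + 0.0950·200 + 0.1600·140) / 0.43775 = 148.90 / 0.43775 ≈ 340.1
  x_2 = (0.3550·200 + 0.7550·200 + 0.3500·140) / 0.43775 = 271.00 / 0.43775 ≈ 619.1
  x_3 = (0.0525·200 + 0.0500·200 + 0.5450·140) / 0.43775 = 96.80 / 0.43775 ≈ 221.1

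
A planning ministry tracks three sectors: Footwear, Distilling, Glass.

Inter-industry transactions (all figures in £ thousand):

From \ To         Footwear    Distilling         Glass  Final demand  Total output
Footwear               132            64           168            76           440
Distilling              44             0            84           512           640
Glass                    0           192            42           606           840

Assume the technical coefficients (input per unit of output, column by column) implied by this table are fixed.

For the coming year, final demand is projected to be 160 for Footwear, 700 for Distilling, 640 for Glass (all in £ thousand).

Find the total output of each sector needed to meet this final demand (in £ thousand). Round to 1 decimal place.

x_F = 620.7, x_D = 856.5, x_G = 944.2

Technical coefficients a_ij = z_ij / X_j:
  a_FF = 132/440 = 0.30, a_DF = 44/440 = 0.10, a_GF = 0/440 = 0.00
  a_FD = 64/640 = 0.10, a_DD = 0/640 = 0.00, a_GD = 192/640 = 0.30
  a_FG = 168/840 = 0.20, a_DG = 84/840 = 0.10, a_GG = 42/840 = 0.05
I − A =
  [   0.70    -0.10    -0.20]
  [  -0.10     1.00    -0.10]
  [   0.00    -0.30     0.95]
Cofactors of I−A, C_ij = (−1)^(i+j)·(minor ij) (rows/columns in the sector order above):
  C_11 = (1.00)(0.95) − (-0.10)(-0.30) = 0.9200
  C_12 = −[(-0.10)(0.95) − (-0.10)(0.00)] = 0.0950
  C_13 = (-0.10)(-0.30) − (1.00)(0.00) = 0.0300
  C_21 = −[(-0.10)(0.95) − (-0.20)(-0.30)] = 0.1550
  C_22 = (0.70)(0.95) − (-0.20)(0.00) = 0.6650
  C_23 = −[(0.70)(-0.30) − (-0.10)(0.00)] = 0.2100
  C_31 = (-0.10)(-0.10) − (-0.20)(1.00) = 0.2100
  C_32 = −[(0.70)(-0.10) − (-0.20)(-0.10)] = 0.0900
  C_33 = (0.70)(1.00) − (-0.10)(-0.10) = 0.6900
det(I−A) = Σ_j (I−A)_1j·C_1j = (0.70)(0.9200) + (-0.10)(0.0950) + (-0.20)(0.0300) = 0.6285
adj(I−A) = Cᵀ =
  [ 0.9200   0.1550   0.2100]
  [ 0.0950   0.6650   0.0900]
  [ 0.0300   0.2100   0.6900]
(I − A)⁻¹ = adj(I−A) / det(I−A) ≈
  [   1.4638     0.2466     0.3341]
  [   0.1512     1.0581     0.1432]
  [   0.0477     0.3341     1.0979]
x = (I − A)⁻¹ d = adj(I−A)·d / det(I−A), with det(I−A) = 0.6285:
  x_F = (0.9200·160 + 0.1550·700 + 0.2100·640) / 0.6285 = 390.10 / 0.6285 ≈ 620.7
  x_D = (0.0950·160 + 0.6650·700 + 0.0900·640) / 0.6285 = 538.30 / 0.6285 ≈ 856.5
  x_G = (0.0300·160 + 0.2100·700 + 0.6900·640) / 0.6285 = 593.40 / 0.6285 ≈ 944.2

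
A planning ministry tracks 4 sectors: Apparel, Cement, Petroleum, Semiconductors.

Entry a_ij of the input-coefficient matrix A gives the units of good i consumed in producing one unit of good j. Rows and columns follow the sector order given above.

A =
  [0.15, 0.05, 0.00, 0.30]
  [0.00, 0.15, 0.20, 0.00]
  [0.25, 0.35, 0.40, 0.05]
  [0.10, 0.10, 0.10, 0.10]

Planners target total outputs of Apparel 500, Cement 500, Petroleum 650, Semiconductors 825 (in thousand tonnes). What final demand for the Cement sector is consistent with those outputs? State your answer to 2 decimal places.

d_2 = 295.00

I − A =
  [   0.85    -0.05     0.00    -0.30]
  [   0.00     0.85    -0.20     0.00]
  [  -0.25    -0.35     0.60    -0.05]
  [  -0.10    -0.10    -0.10     0.90]
d = (I − A) x:
  d_1 = (+0.85)·500 + (-0.05)·500 + (+0.00)·650 + (-0.30)·825 = 152.50
  d_2 = (+0.00)·500 + (+0.85)·500 + (-0.20)·650 + (+0.00)·825 = 295.00
  d_3 = (-0.25)·500 + (-0.35)·500 + (+0.60)·650 + (-0.05)·825 = 48.75
  d_4 = (-0.10)·500 + (-0.10)·500 + (-0.10)·650 + (+0.90)·825 = 577.50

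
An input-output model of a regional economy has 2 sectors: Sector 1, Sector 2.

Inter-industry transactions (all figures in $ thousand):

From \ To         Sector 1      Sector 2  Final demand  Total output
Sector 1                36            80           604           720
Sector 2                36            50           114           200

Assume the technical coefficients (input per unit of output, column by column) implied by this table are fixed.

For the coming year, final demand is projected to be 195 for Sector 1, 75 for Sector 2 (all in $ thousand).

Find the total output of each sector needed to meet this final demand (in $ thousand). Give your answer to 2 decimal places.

Technical coefficients a_ij = z_ij / X_j:
  a_11 = 36/720 = 0.05, a_21 = 36/720 = 0.05
  a_12 = 80/200 = 0.40, a_22 = 50/200 = 0.25
I − A =
  [   0.95    -0.40]
  [  -0.05     0.75]
det(I−A) = (0.95)(0.75) − (-0.40)(-0.05) = 0.6925
adj(I−A) = [[0.75, 0.40], [0.05, 0.95]]
(I − A)⁻¹ = adj(I−A) / det(I−A) ≈
  [   1.0830     0.5776]
  [   0.0722     1.3718]
x = (I − A)⁻¹ d = adj(I−A)·d / det(I−A), with det(I−A) = 0.6925:
  x_1 = (0.75·195 + 0.40·75) / 0.6925 = 176.25 / 0.6925 ≈ 254.51
  x_2 = (0.05·195 + 0.95·75) / 0.6925 = 81.00 / 0.6925 ≈ 116.97

x_1 = 254.51, x_2 = 116.97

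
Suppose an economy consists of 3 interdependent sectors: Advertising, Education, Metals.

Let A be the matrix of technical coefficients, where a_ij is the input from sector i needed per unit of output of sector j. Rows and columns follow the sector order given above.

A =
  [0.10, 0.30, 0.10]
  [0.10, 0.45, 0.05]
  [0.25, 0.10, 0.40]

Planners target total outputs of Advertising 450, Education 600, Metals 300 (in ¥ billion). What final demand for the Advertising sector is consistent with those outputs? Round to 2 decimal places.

I − A =
  [   0.90    -0.30    -0.10]
  [  -0.10     0.55    -0.05]
  [  -0.25    -0.10     0.60]
d = (I − A) x:
  d_1 = (+0.90)·450 + (-0.30)·600 + (-0.10)·300 = 195.00
  d_2 = (-0.10)·450 + (+0.55)·600 + (-0.05)·300 = 270.00
  d_3 = (-0.25)·450 + (-0.10)·600 + (+0.60)·300 = 7.50

d_1 = 195.00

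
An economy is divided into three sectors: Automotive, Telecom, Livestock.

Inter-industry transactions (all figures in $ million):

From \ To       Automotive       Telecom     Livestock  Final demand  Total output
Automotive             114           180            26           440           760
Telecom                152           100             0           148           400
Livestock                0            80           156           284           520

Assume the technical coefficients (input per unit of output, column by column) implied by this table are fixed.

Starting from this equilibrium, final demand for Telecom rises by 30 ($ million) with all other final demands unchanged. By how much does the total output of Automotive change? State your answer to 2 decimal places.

Technical coefficients a_ij = z_ij / X_j:
  a_11 = 114/760 = 0.15, a_21 = 152/760 = 0.20, a_31 = 0/760 = 0.00
  a_12 = 180/400 = 0.45, a_22 = 100/400 = 0.25, a_32 = 80/400 = 0.20
  a_13 = 26/520 = 0.05, a_23 = 0/520 = 0.00, a_33 = 156/520 = 0.30
I − A =
  [   0.85    -0.45    -0.05]
  [  -0.20     0.75     0.00]
  [   0.00    -0.20     0.70]
Cofactors of I−A, C_ij = (−1)^(i+j)·(minor ij) (rows/columns in the sector order above):
  C_11 = (0.75)(0.70) − (0.00)(-0.20) = 0.5250
  C_12 = −[(-0.20)(0.70) − (0.00)(0.00)] = 0.1400
  C_13 = (-0.20)(-0.20) − (0.75)(0.00) = 0.0400
  C_21 = −[(-0.45)(0.70) − (-0.05)(-0.20)] = 0.3250
  C_22 = (0.85)(0.70) − (-0.05)(0.00) = 0.5950
  C_23 = −[(0.85)(-0.20) − (-0.45)(0.00)] = 0.1700
  C_31 = (-0.45)(0.00) − (-0.05)(0.75) = 0.0375
  C_32 = −[(0.85)(0.00) − (-0.05)(-0.20)] = 0.0100
  C_33 = (0.85)(0.75) − (-0.45)(-0.20) = 0.5475
det(I−A) = Σ_j (I−A)_1j·C_1j = (0.85)(0.5250) + (-0.45)(0.1400) + (-0.05)(0.0400) = 0.38125
adj(I−A) = Cᵀ =
  [ 0.5250   0.3250   0.0375]
  [ 0.1400   0.5950   0.0100]
  [ 0.0400   0.1700   0.5475]
(I − A)⁻¹ = adj(I−A) / det(I−A) ≈
  [   1.3770     0.8525     0.0984]
  [   0.3672     1.5607     0.0262]
  [   0.1049     0.4459     1.4361]
Δx = (I − A)⁻¹ Δd with Δd having +30 in the Telecom component and 0 elsewhere.
So Δx_1 = L_12 · (+30), where L_12 = adj(I−A)_12 / det(I−A) = 0.3250 / 0.38125.
Δx_1 = 0.3250 × (+30) / 0.38125 = 9.75 / 0.38125 ≈ 25.57.

Δx_1 = 25.57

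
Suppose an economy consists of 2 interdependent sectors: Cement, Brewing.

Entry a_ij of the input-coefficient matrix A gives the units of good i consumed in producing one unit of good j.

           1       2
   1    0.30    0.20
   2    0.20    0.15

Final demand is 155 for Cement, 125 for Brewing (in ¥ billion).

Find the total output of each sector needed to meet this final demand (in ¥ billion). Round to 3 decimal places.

x_1 = 282.432, x_2 = 213.514

I − A =
  [   0.70    -0.20]
  [  -0.20     0.85]
det(I−A) = (0.70)(0.85) − (-0.20)(-0.20) = 0.5550
adj(I−A) = [[0.85, 0.20], [0.20, 0.70]]
(I − A)⁻¹ = adj(I−A) / det(I−A) ≈
  [   1.5315     0.3604]
  [   0.3604     1.2613]
x = (I − A)⁻¹ d = adj(I−A)·d / det(I−A), with det(I−A) = 0.5550:
  x_1 = (0.85·155 + 0.20·125) / 0.5550 = 156.75 / 0.5550 ≈ 282.432
  x_2 = (0.20·155 + 0.70·125) / 0.5550 = 118.50 / 0.5550 ≈ 213.514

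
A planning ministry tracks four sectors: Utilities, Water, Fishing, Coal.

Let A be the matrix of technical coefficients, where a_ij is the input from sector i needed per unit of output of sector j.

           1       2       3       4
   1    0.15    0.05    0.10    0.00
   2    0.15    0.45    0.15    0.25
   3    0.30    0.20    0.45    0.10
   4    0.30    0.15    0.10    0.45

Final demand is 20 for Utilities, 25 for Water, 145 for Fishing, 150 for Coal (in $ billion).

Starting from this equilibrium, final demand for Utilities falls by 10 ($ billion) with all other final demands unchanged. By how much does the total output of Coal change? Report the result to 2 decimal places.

I − A =
  [   0.85    -0.05    -0.10     0.00]
  [  -0.15     0.55    -0.15    -0.25]
  [  -0.30    -0.20     0.55    -0.10]
  [  -0.30    -0.15    -0.10     0.55]
Compute the cofactors C_ij = (−1)^(i+j)·(3×3 minor ij) of I−A; the adjugate is their transpose:
adj(I−A) = Cᵀ =
  [ 0.116500   0.027125   0.031875   0.018125]
  [ 0.121875   0.229125   0.107125   0.123625]
  [ 0.129750   0.116000   0.217375   0.092250]
  [ 0.120375   0.098375   0.086125   0.205750]
det(I−A) = Σ_j (I−A)_1j·C_1j = (0.85)(0.116500) + (-0.05)(0.121875) + (-0.10)(0.129750) + (0.00)(0.120375) = 0.07995625
(I − A)⁻¹ = adj(I−A) / det(I−A) ≈
  [   1.4570     0.3392     0.3987     0.2267]
  [   1.5243     2.8656     1.3398     1.5462]
  [   1.6228     1.4508     2.7187     1.1538]
  [   1.5055     1.2304     1.0772     2.5733]
Δx = (I − A)⁻¹ Δd with Δd having -10 in the Utilities component and 0 elsewhere.
So Δx_4 = L_41 · (-10), where L_41 = adj(I−A)_41 / det(I−A) = 0.120375 / 0.07995625.
Δx_4 = 0.120375 × (-10) / 0.07995625 = -1.20375 / 0.07995625 ≈ -15.06.

Δx_4 = -15.06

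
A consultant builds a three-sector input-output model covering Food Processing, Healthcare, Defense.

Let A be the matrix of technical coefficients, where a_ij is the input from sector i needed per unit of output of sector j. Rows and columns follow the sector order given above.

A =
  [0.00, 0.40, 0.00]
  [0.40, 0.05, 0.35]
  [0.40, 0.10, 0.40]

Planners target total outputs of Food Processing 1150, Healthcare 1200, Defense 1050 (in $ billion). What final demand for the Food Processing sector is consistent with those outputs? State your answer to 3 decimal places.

d_F = 670.000

I − A =
  [   1.00    -0.40     0.00]
  [  -0.40     0.95    -0.35]
  [  -0.40    -0.10     0.60]
d = (I − A) x:
  d_F = (+1.00)·1150 + (-0.40)·1200 + (+0.00)·1050 = 670.000
  d_H = (-0.40)·1150 + (+0.95)·1200 + (-0.35)·1050 = 312.500
  d_D = (-0.40)·1150 + (-0.10)·1200 + (+0.60)·1050 = 50.000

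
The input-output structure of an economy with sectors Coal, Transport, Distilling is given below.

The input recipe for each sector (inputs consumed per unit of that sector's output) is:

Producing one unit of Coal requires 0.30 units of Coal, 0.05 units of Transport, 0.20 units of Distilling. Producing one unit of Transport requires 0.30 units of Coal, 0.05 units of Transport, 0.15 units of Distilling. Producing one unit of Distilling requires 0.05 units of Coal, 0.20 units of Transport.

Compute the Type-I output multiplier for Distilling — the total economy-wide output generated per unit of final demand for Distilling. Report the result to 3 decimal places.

I − A =
  [   0.70    -0.30    -0.05]
  [  -0.05     0.95    -0.20]
  [  -0.20    -0.15     1.00]
Cofactors of I−A, C_ij = (−1)^(i+j)·(minor ij) (rows/columns in the sector order above):
  C_11 = (0.95)(1.00) − (-0.20)(-0.15) = 0.9200
  C_12 = −[(-0.05)(1.00) − (-0.20)(-0.20)] = 0.0900
  C_13 = (-0.05)(-0.15) − (0.95)(-0.20) = 0.1975
  C_21 = −[(-0.30)(1.00) − (-0.05)(-0.15)] = 0.3075
  C_22 = (0.70)(1.00) − (-0.05)(-0.20) = 0.6900
  C_23 = −[(0.70)(-0.15) − (-0.30)(-0.20)] = 0.1650
  C_31 = (-0.30)(-0.20) − (-0.05)(0.95) = 0.1075
  C_32 = −[(0.70)(-0.20) − (-0.05)(-0.05)] = 0.1425
  C_33 = (0.70)(0.95) − (-0.30)(-0.05) = 0.6500
det(I−A) = Σ_j (I−A)_1j·C_1j = (0.70)(0.9200) + (-0.30)(0.0900) + (-0.05)(0.1975) = 0.607125
adj(I−A) = Cᵀ =
  [ 0.9200   0.3075   0.1075]
  [ 0.0900   0.6900   0.1425]
  [ 0.1975   0.1650   0.6500]
(I − A)⁻¹ = adj(I−A) / det(I−A) ≈
  [   1.5153     0.5065     0.1771]
  [   0.1482     1.1365     0.2347]
  [   0.3253     0.2718     1.0706]
The output multiplier for sector j is the column-j sum of the Leontief inverse (I − A)⁻¹ = adj(I−A) / det(I−A).
Column 3 of adj(I−A): (0.1075, 0.1425, 0.6500); det(I−A) = 0.607125.
m_3 = (0.1075 + 0.1425 + 0.6500) / 0.607125 = 0.90 / 0.607125 ≈ 1.482.

m_3 = 1.482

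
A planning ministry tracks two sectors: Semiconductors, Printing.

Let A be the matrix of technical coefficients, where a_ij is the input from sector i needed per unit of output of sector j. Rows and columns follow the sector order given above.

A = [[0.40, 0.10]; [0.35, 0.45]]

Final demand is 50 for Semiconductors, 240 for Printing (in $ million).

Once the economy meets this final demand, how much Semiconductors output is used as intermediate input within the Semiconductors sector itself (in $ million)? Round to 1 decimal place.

z_11 = 69.8

I − A =
  [   0.60    -0.10]
  [  -0.35     0.55]
det(I−A) = (0.60)(0.55) − (-0.10)(-0.35) = 0.2950
adj(I−A) = [[0.55, 0.10], [0.35, 0.60]]
(I − A)⁻¹ = adj(I−A) / det(I−A) ≈
  [   1.8644     0.3390]
  [   1.1864     2.0339]
First solve x = (I − A)⁻¹ d = adj(I−A)·d / det(I−A); in particular x_1 = (0.55·50 + 0.10·240) / 0.2950 = 51.50 / 0.2950 ≈ 174.576.
Intermediate flow from 1 to 1: z_11 = a_11 · x_1 = 0.40 × 51.50 / 0.2950 = 20.60 / 0.2950 ≈ 69.8.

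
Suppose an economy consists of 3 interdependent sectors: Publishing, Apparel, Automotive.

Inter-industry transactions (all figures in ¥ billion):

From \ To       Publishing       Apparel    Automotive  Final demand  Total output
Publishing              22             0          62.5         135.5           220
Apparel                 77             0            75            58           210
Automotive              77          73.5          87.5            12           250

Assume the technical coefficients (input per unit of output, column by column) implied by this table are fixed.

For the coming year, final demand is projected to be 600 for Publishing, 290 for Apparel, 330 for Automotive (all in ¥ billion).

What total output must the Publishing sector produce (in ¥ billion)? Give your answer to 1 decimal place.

Technical coefficients a_ij = z_ij / X_j:
  a_11 = 22/220 = 0.10, a_21 = 77/220 = 0.35, a_31 = 77/220 = 0.35
  a_12 = 0/210 = 0.00, a_22 = 0/210 = 0.00, a_32 = 73.5/210 = 0.35
  a_13 = 62.5/250 = 0.25, a_23 = 75/250 = 0.30, a_33 = 87.5/250 = 0.35
I − A =
  [   0.90     0.00    -0.25]
  [  -0.35     1.00    -0.30]
  [  -0.35    -0.35     0.65]
Cofactors of I−A, C_ij = (−1)^(i+j)·(minor ij) (rows/columns in the sector order above):
  C_11 = (1.00)(0.65) − (-0.30)(-0.35) = 0.5450
  C_12 = −[(-0.35)(0.65) − (-0.30)(-0.35)] = 0.3325
  C_13 = (-0.35)(-0.35) − (1.00)(-0.35) = 0.4725
  C_21 = −[(0.00)(0.65) − (-0.25)(-0.35)] = 0.0875
  C_22 = (0.90)(0.65) − (-0.25)(-0.35) = 0.4975
  C_23 = −[(0.90)(-0.35) − (0.00)(-0.35)] = 0.3150
  C_31 = (0.00)(-0.30) − (-0.25)(1.00) = 0.2500
  C_32 = −[(0.90)(-0.30) − (-0.25)(-0.35)] = 0.3575
  C_33 = (0.90)(1.00) − (0.00)(-0.35) = 0.9000
det(I−A) = Σ_j (I−A)_1j·C_1j = (0.90)(0.5450) + (0.00)(0.3325) + (-0.25)(0.4725) = 0.372375
adj(I−A) = Cᵀ =
  [ 0.5450   0.0875   0.2500]
  [ 0.3325   0.4975   0.3575]
  [ 0.4725   0.3150   0.9000]
(I − A)⁻¹ = adj(I−A) / det(I−A) ≈
  [   1.4636     0.2350     0.6714]
  [   0.8929     1.3360     0.9601]
  [   1.2689     0.8459     2.4169]
x = (I − A)⁻¹ d = adj(I−A)·d / det(I−A), with det(I−A) = 0.372375:
  x_1 = (0.5450·600 + 0.0875·290 + 0.2500·330) / 0.372375 = 434.875 / 0.372375 ≈ 1167.8
  x_2 = (0.3325·600 + 0.4975·290 + 0.3575·330) / 0.372375 = 461.75 / 0.372375 ≈ 1240.0
  x_3 = (0.4725·600 + 0.3150·290 + 0.9000·330) / 0.372375 = 671.85 / 0.372375 ≈ 1804.2

x_1 = 1167.8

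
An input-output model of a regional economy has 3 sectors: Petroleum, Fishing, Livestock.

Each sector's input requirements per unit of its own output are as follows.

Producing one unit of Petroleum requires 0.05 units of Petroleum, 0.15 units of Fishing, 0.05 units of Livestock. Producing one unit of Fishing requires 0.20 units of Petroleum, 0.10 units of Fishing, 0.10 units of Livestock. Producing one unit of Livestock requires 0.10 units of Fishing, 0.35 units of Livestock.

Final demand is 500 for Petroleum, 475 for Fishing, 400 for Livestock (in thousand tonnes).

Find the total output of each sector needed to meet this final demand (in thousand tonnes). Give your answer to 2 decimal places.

x_P = 679.51, x_F = 727.65, x_L = 779.60

I − A =
  [   0.95    -0.20     0.00]
  [  -0.15     0.90    -0.10]
  [  -0.05    -0.10     0.65]
Cofactors of I−A, C_ij = (−1)^(i+j)·(minor ij) (rows/columns in the sector order above):
  C_11 = (0.90)(0.65) − (-0.10)(-0.10) = 0.5750
  C_12 = −[(-0.15)(0.65) − (-0.10)(-0.05)] = 0.1025
  C_13 = (-0.15)(-0.10) − (0.90)(-0.05) = 0.0600
  C_21 = −[(-0.20)(0.65) − (0.00)(-0.10)] = 0.1300
  C_22 = (0.95)(0.65) − (0.00)(-0.05) = 0.6175
  C_23 = −[(0.95)(-0.10) − (-0.20)(-0.05)] = 0.1050
  C_31 = (-0.20)(-0.10) − (0.00)(0.90) = 0.0200
  C_32 = −[(0.95)(-0.10) − (0.00)(-0.15)] = 0.0950
  C_33 = (0.95)(0.90) − (-0.20)(-0.15) = 0.8250
det(I−A) = Σ_j (I−A)_1j·C_1j = (0.95)(0.5750) + (-0.20)(0.1025) + (0.00)(0.0600) = 0.52575
adj(I−A) = Cᵀ =
  [ 0.5750   0.1300   0.0200]
  [ 0.1025   0.6175   0.0950]
  [ 0.0600   0.1050   0.8250]
(I − A)⁻¹ = adj(I−A) / det(I−A) ≈
  [   1.0937     0.2473     0.0380]
  [   0.1950     1.1745     0.1807]
  [   0.1141     0.1997     1.5692]
x = (I − A)⁻¹ d = adj(I−A)·d / det(I−A), with det(I−A) = 0.52575:
  x_P = (0.5750·500 + 0.1300·475 + 0.0200·400) / 0.52575 = 357.25 / 0.52575 ≈ 679.51
  x_F = (0.1025·500 + 0.6175·475 + 0.0950·400) / 0.52575 = 382.5625 / 0.52575 ≈ 727.65
  x_L = (0.0600·500 + 0.1050·475 + 0.8250·400) / 0.52575 = 409.875 / 0.52575 ≈ 779.60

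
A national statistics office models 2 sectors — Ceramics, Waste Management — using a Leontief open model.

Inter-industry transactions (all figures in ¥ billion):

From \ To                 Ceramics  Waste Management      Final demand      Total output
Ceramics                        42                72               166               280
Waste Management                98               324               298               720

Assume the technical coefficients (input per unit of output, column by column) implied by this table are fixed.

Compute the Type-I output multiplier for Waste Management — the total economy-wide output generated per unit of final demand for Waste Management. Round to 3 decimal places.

Technical coefficients a_ij = z_ij / X_j:
  a_11 = 42/280 = 0.15, a_21 = 98/280 = 0.35
  a_12 = 72/720 = 0.10, a_22 = 324/720 = 0.45
I − A =
  [   0.85    -0.10]
  [  -0.35     0.55]
det(I−A) = (0.85)(0.55) − (-0.10)(-0.35) = 0.4325
adj(I−A) = [[0.55, 0.10], [0.35, 0.85]]
(I − A)⁻¹ = adj(I−A) / det(I−A) ≈
  [   1.2717     0.2312]
  [   0.8092     1.9653]
The output multiplier for sector j is the column-j sum of the Leontief inverse (I − A)⁻¹ = adj(I−A) / det(I−A).
Column 2 of adj(I−A): (0.10, 0.85); det(I−A) = 0.4325.
m_2 = (0.10 + 0.85) / 0.4325 = 0.95 / 0.4325 ≈ 2.197.

m_2 = 2.197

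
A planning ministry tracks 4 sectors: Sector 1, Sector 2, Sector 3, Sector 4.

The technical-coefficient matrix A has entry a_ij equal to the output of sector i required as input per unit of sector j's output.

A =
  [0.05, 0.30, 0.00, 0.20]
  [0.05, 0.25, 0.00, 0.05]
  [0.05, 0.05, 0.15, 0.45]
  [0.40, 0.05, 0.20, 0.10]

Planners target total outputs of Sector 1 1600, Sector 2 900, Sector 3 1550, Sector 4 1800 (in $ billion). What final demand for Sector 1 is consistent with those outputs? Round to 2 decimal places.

d_1 = 890.00

I − A =
  [   0.95    -0.30     0.00    -0.20]
  [  -0.05     0.75     0.00    -0.05]
  [  -0.05    -0.05     0.85    -0.45]
  [  -0.40    -0.05    -0.20     0.90]
d = (I − A) x:
  d_1 = (+0.95)·1600 + (-0.30)·900 + (+0.00)·1550 + (-0.20)·1800 = 890.00
  d_2 = (-0.05)·1600 + (+0.75)·900 + (+0.00)·1550 + (-0.05)·1800 = 505.00
  d_3 = (-0.05)·1600 + (-0.05)·900 + (+0.85)·1550 + (-0.45)·1800 = 382.50
  d_4 = (-0.40)·1600 + (-0.05)·900 + (-0.20)·1550 + (+0.90)·1800 = 625.00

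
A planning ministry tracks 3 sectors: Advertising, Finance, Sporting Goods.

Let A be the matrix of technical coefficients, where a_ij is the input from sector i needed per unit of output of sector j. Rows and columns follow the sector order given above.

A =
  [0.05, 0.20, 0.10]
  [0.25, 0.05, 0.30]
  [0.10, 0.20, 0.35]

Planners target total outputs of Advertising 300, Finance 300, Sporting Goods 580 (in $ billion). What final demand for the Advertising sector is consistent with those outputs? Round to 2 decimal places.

I − A =
  [   0.95    -0.20    -0.10]
  [  -0.25     0.95    -0.30]
  [  -0.10    -0.20     0.65]
d = (I − A) x:
  d_1 = (+0.95)·300 + (-0.20)·300 + (-0.10)·580 = 167.00
  d_2 = (-0.25)·300 + (+0.95)·300 + (-0.30)·580 = 36.00
  d_3 = (-0.10)·300 + (-0.20)·300 + (+0.65)·580 = 287.00

d_1 = 167.00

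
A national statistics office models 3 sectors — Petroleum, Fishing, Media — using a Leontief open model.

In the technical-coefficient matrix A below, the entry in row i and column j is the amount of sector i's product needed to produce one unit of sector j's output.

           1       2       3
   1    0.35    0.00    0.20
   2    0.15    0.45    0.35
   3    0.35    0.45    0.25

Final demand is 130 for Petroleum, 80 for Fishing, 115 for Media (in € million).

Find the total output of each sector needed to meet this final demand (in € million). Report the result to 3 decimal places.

x_1 = 465.934, x_2 = 822.527, x_3 = 864.286

I − A =
  [   0.65     0.00    -0.20]
  [  -0.15     0.55    -0.35]
  [  -0.35    -0.45     0.75]
Cofactors of I−A, C_ij = (−1)^(i+j)·(minor ij) (rows/columns in the sector order above):
  C_11 = (0.55)(0.75) − (-0.35)(-0.45) = 0.2550
  C_12 = −[(-0.15)(0.75) − (-0.35)(-0.35)] = 0.2350
  C_13 = (-0.15)(-0.45) − (0.55)(-0.35) = 0.2600
  C_21 = −[(0.00)(0.75) − (-0.20)(-0.45)] = 0.0900
  C_22 = (0.65)(0.75) − (-0.20)(-0.35) = 0.4175
  C_23 = −[(0.65)(-0.45) − (0.00)(-0.35)] = 0.2925
  C_31 = (0.00)(-0.35) − (-0.20)(0.55) = 0.1100
  C_32 = −[(0.65)(-0.35) − (-0.20)(-0.15)] = 0.2575
  C_33 = (0.65)(0.55) − (0.00)(-0.15) = 0.3575
det(I−A) = Σ_j (I−A)_1j·C_1j = (0.65)(0.2550) + (0.00)(0.2350) + (-0.20)(0.2600) = 0.11375
adj(I−A) = Cᵀ =
  [ 0.2550   0.0900   0.1100]
  [ 0.2350   0.4175   0.2575]
  [ 0.2600   0.2925   0.3575]
(I − A)⁻¹ = adj(I−A) / det(I−A) ≈
  [   2.2418     0.7912     0.9670]
  [   2.0659     3.6703     2.2637]
  [   2.2857     2.5714     3.1429]
x = (I − A)⁻¹ d = adj(I−A)·d / det(I−A), with det(I−A) = 0.11375:
  x_1 = (0.2550·130 + 0.0900·80 + 0.1100·115) / 0.11375 = 53.00 / 0.11375 ≈ 465.934
  x_2 = (0.2350·130 + 0.4175·80 + 0.2575·115) / 0.11375 = 93.5625 / 0.11375 ≈ 822.527
  x_3 = (0.2600·130 + 0.2925·80 + 0.3575·115) / 0.11375 = 98.3125 / 0.11375 ≈ 864.286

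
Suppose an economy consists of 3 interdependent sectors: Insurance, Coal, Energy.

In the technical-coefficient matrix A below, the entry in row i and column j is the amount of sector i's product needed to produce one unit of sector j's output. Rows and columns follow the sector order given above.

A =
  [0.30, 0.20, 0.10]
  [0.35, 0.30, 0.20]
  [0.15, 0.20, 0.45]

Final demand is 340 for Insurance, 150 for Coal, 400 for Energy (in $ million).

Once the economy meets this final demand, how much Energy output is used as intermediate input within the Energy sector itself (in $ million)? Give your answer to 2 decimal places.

z_EE = 634.26

I − A =
  [   0.70    -0.20    -0.10]
  [  -0.35     0.70    -0.20]
  [  -0.15    -0.20     0.55]
Cofactors of I−A, C_ij = (−1)^(i+j)·(minor ij) (rows/columns in the sector order above):
  C_11 = (0.70)(0.55) − (-0.20)(-0.20) = 0.3450
  C_12 = −[(-0.35)(0.55) − (-0.20)(-0.15)] = 0.2225
  C_13 = (-0.35)(-0.20) − (0.70)(-0.15) = 0.1750
  C_21 = −[(-0.20)(0.55) − (-0.10)(-0.20)] = 0.1300
  C_22 = (0.70)(0.55) − (-0.10)(-0.15) = 0.3700
  C_23 = −[(0.70)(-0.20) − (-0.20)(-0.15)] = 0.1700
  C_31 = (-0.20)(-0.20) − (-0.10)(0.70) = 0.1100
  C_32 = −[(0.70)(-0.20) − (-0.10)(-0.35)] = 0.1750
  C_33 = (0.70)(0.70) − (-0.20)(-0.35) = 0.4200
det(I−A) = Σ_j (I−A)_1j·C_1j = (0.70)(0.3450) + (-0.20)(0.2225) + (-0.10)(0.1750) = 0.1795
adj(I−A) = Cᵀ =
  [ 0.3450   0.1300   0.1100]
  [ 0.2225   0.3700   0.1750]
  [ 0.1750   0.1700   0.4200]
(I − A)⁻¹ = adj(I−A) / det(I−A) ≈
  [   1.9220     0.7242     0.6128]
  [   1.2396     2.0613     0.9749]
  [   0.9749     0.9471     2.3398]
First solve x = (I − A)⁻¹ d = adj(I−A)·d / det(I−A); in particular x_E = (0.1750·340 + 0.1700·150 + 0.4200·400) / 0.1795 = 253.00 / 0.1795 ≈ 1409.4708.
Intermediate flow from E to E: z_EE = a_EE · x_E = 0.45 × 253.00 / 0.1795 = 113.85 / 0.1795 ≈ 634.26.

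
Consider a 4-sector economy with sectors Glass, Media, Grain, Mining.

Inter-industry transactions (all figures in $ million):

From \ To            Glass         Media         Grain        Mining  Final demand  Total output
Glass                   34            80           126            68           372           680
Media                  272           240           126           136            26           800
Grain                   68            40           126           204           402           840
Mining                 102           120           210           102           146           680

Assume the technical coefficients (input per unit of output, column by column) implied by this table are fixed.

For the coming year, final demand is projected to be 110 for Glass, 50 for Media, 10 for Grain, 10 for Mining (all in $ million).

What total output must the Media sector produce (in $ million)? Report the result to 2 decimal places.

x_2 = 208.49

Technical coefficients a_ij = z_ij / X_j:
  a_11 = 34/680 = 0.05, a_21 = 272/680 = 0.40, a_31 = 68/680 = 0.10, a_41 = 102/680 = 0.15
  a_12 = 80/800 = 0.10, a_22 = 240/800 = 0.30, a_32 = 40/800 = 0.05, a_42 = 120/800 = 0.15
  a_13 = 126/840 = 0.15, a_23 = 126/840 = 0.15, a_33 = 126/840 = 0.15, a_43 = 210/840 = 0.25
  a_14 = 68/680 = 0.10, a_24 = 136/680 = 0.20, a_34 = 204/680 = 0.30, a_44 = 102/680 = 0.15
I − A =
  [   0.95    -0.10    -0.15    -0.10]
  [  -0.40     0.70    -0.15    -0.20]
  [  -0.10    -0.05     0.85    -0.30]
  [  -0.15    -0.15    -0.25     0.85]
Compute the cofactors C_ij = (−1)^(i+j)·(3×3 minor ij) of I−A; the adjugate is their transpose:
adj(I−A) = Cᵀ =
  [ 0.412125   0.091875   0.122250   0.113250]
  [ 0.309000   0.580375   0.231875   0.254750]
  [ 0.124500   0.096875   0.483250   0.208000]
  [ 0.163875   0.147125   0.204625   0.509125]
det(I−A) = Σ_j (I−A)_1j·C_1j = (0.95)(0.412125) + (-0.10)(0.309000) + (-0.15)(0.124500) + (-0.10)(0.163875) = 0.32555625
(I − A)⁻¹ = adj(I−A) / det(I−A) ≈
  [   1.2659     0.2822     0.3755     0.3479]
  [   0.9491     1.7827     0.7122     0.7825]
  [   0.3824     0.2976     1.4844     0.6389]
  [   0.5034     0.4519     0.6285     1.5639]
x = (I − A)⁻¹ d = adj(I−A)·d / det(I−A), with det(I−A) = 0.32555625:
  x_1 = (0.412125·110 + 0.091875·50 + 0.122250·10 + 0.113250·10) / 0.32555625 = 52.2825 / 0.32555625 ≈ 160.59
  x_2 = (0.309000·110 + 0.580375·50 + 0.231875·10 + 0.254750·10) / 0.32555625 = 67.875 / 0.32555625 ≈ 208.49
  x_3 = (0.124500·110 + 0.096875·50 + 0.483250·10 + 0.208000·10) / 0.32555625 = 25.45125 / 0.32555625 ≈ 78.18
  x_4 = (0.163875·110 + 0.147125·50 + 0.204625·10 + 0.509125·10) / 0.32555625 = 32.52 / 0.32555625 ≈ 99.89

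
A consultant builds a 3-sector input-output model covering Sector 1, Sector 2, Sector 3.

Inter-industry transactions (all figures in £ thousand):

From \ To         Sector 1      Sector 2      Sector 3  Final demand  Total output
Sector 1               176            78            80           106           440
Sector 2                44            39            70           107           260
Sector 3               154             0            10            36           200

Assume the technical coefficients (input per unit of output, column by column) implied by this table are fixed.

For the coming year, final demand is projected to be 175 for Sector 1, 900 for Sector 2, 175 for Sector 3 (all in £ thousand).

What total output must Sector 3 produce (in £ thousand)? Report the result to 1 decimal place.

Technical coefficients a_ij = z_ij / X_j:
  a_11 = 176/440 = 0.40, a_21 = 44/440 = 0.10, a_31 = 154/440 = 0.35
  a_12 = 78/260 = 0.30, a_22 = 39/260 = 0.15, a_32 = 0/260 = 0.00
  a_13 = 80/200 = 0.40, a_23 = 70/200 = 0.35, a_33 = 10/200 = 0.05
I − A =
  [   0.60    -0.30    -0.40]
  [  -0.10     0.85    -0.35]
  [  -0.35     0.00     0.95]
Cofactors of I−A, C_ij = (−1)^(i+j)·(minor ij) (rows/columns in the sector order above):
  C_11 = (0.85)(0.95) − (-0.35)(0.00) = 0.8075
  C_12 = −[(-0.10)(0.95) − (-0.35)(-0.35)] = 0.2175
  C_13 = (-0.10)(0.00) − (0.85)(-0.35) = 0.2975
  C_21 = −[(-0.30)(0.95) − (-0.40)(0.00)] = 0.2850
  C_22 = (0.60)(0.95) − (-0.40)(-0.35) = 0.4300
  C_23 = −[(0.60)(0.00) − (-0.30)(-0.35)] = 0.1050
  C_31 = (-0.30)(-0.35) − (-0.40)(0.85) = 0.4450
  C_32 = −[(0.60)(-0.35) − (-0.40)(-0.10)] = 0.2500
  C_33 = (0.60)(0.85) − (-0.30)(-0.10) = 0.4800
det(I−A) = Σ_j (I−A)_1j·C_1j = (0.60)(0.8075) + (-0.30)(0.2175) + (-0.40)(0.2975) = 0.30025
adj(I−A) = Cᵀ =
  [ 0.8075   0.2850   0.4450]
  [ 0.2175   0.4300   0.2500]
  [ 0.2975   0.1050   0.4800]
(I − A)⁻¹ = adj(I−A) / det(I−A) ≈
  [   2.6894     0.9492     1.4821]
  [   0.7244     1.4321     0.8326]
  [   0.9908     0.3497     1.5987]
x = (I − A)⁻¹ d = adj(I−A)·d / det(I−A), with det(I−A) = 0.30025:
  x_1 = (0.8075·175 + 0.2850·900 + 0.4450·175) / 0.30025 = 475.6875 / 0.30025 ≈ 1584.3
  x_2 = (0.2175·175 + 0.4300·900 + 0.2500·175) / 0.30025 = 468.8125 / 0.30025 ≈ 1561.4
  x_3 = (0.2975·175 + 0.1050·900 + 0.4800·175) / 0.30025 = 230.5625 / 0.30025 ≈ 767.9

x_3 = 767.9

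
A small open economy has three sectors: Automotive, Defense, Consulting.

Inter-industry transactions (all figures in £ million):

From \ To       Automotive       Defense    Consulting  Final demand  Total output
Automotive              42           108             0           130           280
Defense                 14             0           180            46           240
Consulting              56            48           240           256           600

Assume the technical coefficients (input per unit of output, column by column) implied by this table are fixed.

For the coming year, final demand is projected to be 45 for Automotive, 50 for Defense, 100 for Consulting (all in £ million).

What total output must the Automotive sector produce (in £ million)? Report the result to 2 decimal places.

Technical coefficients a_ij = z_ij / X_j:
  a_11 = 42/280 = 0.15, a_21 = 14/280 = 0.05, a_31 = 56/280 = 0.20
  a_12 = 108/240 = 0.45, a_22 = 0/240 = 0.00, a_32 = 48/240 = 0.20
  a_13 = 0/600 = 0.00, a_23 = 180/600 = 0.30, a_33 = 240/600 = 0.40
I − A =
  [   0.85    -0.45     0.00]
  [  -0.05     1.00    -0.30]
  [  -0.20    -0.20     0.60]
Cofactors of I−A, C_ij = (−1)^(i+j)·(minor ij) (rows/columns in the sector order above):
  C_11 = (1.00)(0.60) − (-0.30)(-0.20) = 0.5400
  C_12 = −[(-0.05)(0.60) − (-0.30)(-0.20)] = 0.0900
  C_13 = (-0.05)(-0.20) − (1.00)(-0.20) = 0.2100
  C_21 = −[(-0.45)(0.60) − (0.00)(-0.20)] = 0.2700
  C_22 = (0.85)(0.60) − (0.00)(-0.20) = 0.5100
  C_23 = −[(0.85)(-0.20) − (-0.45)(-0.20)] = 0.2600
  C_31 = (-0.45)(-0.30) − (0.00)(1.00) = 0.1350
  C_32 = −[(0.85)(-0.30) − (0.00)(-0.05)] = 0.2550
  C_33 = (0.85)(1.00) − (-0.45)(-0.05) = 0.8275
det(I−A) = Σ_j (I−A)_1j·C_1j = (0.85)(0.5400) + (-0.45)(0.0900) + (0.00)(0.2100) = 0.4185
adj(I−A) = Cᵀ =
  [ 0.5400   0.2700   0.1350]
  [ 0.0900   0.5100   0.2550]
  [ 0.2100   0.2600   0.8275]
(I − A)⁻¹ = adj(I−A) / det(I−A) ≈
  [   1.2903     0.6452     0.3226]
  [   0.2151     1.2186     0.6093]
  [   0.5018     0.6213     1.9773]
x = (I − A)⁻¹ d = adj(I−A)·d / det(I−A), with det(I−A) = 0.4185:
  x_1 = (0.5400·45 + 0.2700·50 + 0.1350·100) / 0.4185 = 51.30 / 0.4185 ≈ 122.58
  x_2 = (0.0900·45 + 0.5100·50 + 0.2550·100) / 0.4185 = 55.05 / 0.4185 ≈ 131.54
  x_3 = (0.2100·45 + 0.2600·50 + 0.8275·100) / 0.4185 = 105.20 / 0.4185 ≈ 251.37

x_1 = 122.58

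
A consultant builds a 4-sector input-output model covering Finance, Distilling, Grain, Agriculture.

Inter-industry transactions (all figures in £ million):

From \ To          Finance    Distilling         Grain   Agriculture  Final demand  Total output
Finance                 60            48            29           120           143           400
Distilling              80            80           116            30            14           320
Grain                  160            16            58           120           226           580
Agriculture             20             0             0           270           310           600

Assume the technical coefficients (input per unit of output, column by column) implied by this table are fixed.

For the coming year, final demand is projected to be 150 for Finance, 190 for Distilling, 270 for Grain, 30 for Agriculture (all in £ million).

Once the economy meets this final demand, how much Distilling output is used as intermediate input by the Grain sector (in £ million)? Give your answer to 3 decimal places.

z_23 = 96.153

Technical coefficients a_ij = z_ij / X_j:
  a_11 = 60/400 = 0.15, a_21 = 80/400 = 0.20, a_31 = 160/400 = 0.40, a_41 = 20/400 = 0.05
  a_12 = 48/320 = 0.15, a_22 = 80/320 = 0.25, a_32 = 16/320 = 0.05, a_42 = 0/320 = 0.00
  a_13 = 29/580 = 0.05, a_23 = 116/580 = 0.20, a_33 = 58/580 = 0.10, a_43 = 0/580 = 0.00
  a_14 = 120/600 = 0.20, a_24 = 30/600 = 0.05, a_34 = 120/600 = 0.20, a_44 = 270/600 = 0.45
I − A =
  [   0.85    -0.15    -0.05    -0.20]
  [  -0.20     0.75    -0.20    -0.05]
  [  -0.40    -0.05     0.90    -0.20]
  [  -0.05     0.00     0.00     0.55]
Compute the cofactors C_ij = (−1)^(i+j)·(3×3 minor ij) of I−A; the adjugate is their transpose:
adj(I−A) = Cᵀ =
  [ 0.365750   0.075625   0.037125   0.153375]
  [ 0.147250   0.400250   0.097125   0.125250]
  [ 0.178125   0.057375   0.326250   0.188625]
  [ 0.033250   0.006875   0.003375   0.510750]
det(I−A) = Σ_j (I−A)_1j·C_1j = (0.85)(0.365750) + (-0.15)(0.147250) + (-0.05)(0.178125) + (-0.20)(0.033250) = 0.27324375
(I − A)⁻¹ = adj(I−A) / det(I−A) ≈
  [   1.3385     0.2768     0.1359     0.5613]
  [   0.5389     1.4648     0.3555     0.4584]
  [   0.6519     0.2100     1.1940     0.6903]
  [   0.1217     0.0252     0.0124     1.8692]
First solve x = (I − A)⁻¹ d = adj(I−A)·d / det(I−A); in particular x_3 = (0.178125·150 + 0.057375·190 + 0.326250·270 + 0.188625·30) / 0.27324375 = 131.36625 / 0.27324375 ≈ 480.76580.
Intermediate flow from 2 to 3: z_23 = a_23 · x_3 = 0.20 × 131.36625 / 0.27324375 = 26.27325 / 0.27324375 ≈ 96.153.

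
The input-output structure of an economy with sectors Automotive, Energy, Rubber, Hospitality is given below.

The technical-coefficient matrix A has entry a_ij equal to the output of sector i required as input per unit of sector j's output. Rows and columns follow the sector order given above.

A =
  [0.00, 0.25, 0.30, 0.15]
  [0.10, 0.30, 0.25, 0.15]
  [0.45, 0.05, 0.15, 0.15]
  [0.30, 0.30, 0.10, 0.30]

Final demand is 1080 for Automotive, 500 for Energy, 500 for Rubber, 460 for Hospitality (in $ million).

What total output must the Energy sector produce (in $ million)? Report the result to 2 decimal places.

x_2 = 3283.74

I − A =
  [   1.00    -0.25    -0.30    -0.15]
  [  -0.10     0.70    -0.25    -0.15]
  [  -0.45    -0.05     0.85    -0.15]
  [  -0.30    -0.30    -0.10     0.70]
Compute the cofactors C_ij = (−1)^(i+j)·(3×3 minor ij) of I−A; the adjugate is their transpose:
adj(I−A) = Cᵀ =
  [ 0.347000   0.208000   0.202750   0.162375]
  [ 0.193000   0.427000   0.214750   0.178875]
  [ 0.242000   0.188000   0.380250   0.173625]
  [ 0.266000   0.299000   0.233250   0.437125]
det(I−A) = Σ_j (I−A)_1j·C_1j = (1.00)(0.347000) + (-0.25)(0.193000) + (-0.30)(0.242000) + (-0.15)(0.266000) = 0.18625
(I − A)⁻¹ = adj(I−A) / det(I−A) ≈
  [   1.8631     1.1168     1.0886     0.8718]
  [   1.0362     2.2926     1.1530     0.9604]
  [   1.2993     1.0094     2.0416     0.9322]
  [   1.4282     1.6054     1.2523     2.3470]
x = (I − A)⁻¹ d = adj(I−A)·d / det(I−A), with det(I−A) = 0.18625:
  x_1 = (0.347000·1080 + 0.208000·500 + 0.202750·500 + 0.162375·460) / 0.18625 = 654.8275 / 0.18625 ≈ 3515.85
  x_2 = (0.193000·1080 + 0.427000·500 + 0.214750·500 + 0.178875·460) / 0.18625 = 611.5975 / 0.18625 ≈ 3283.74
  x_3 = (0.242000·1080 + 0.188000·500 + 0.380250·500 + 0.173625·460) / 0.18625 = 625.3525 / 0.18625 ≈ 3357.60
  x_4 = (0.266000·1080 + 0.299000·500 + 0.233250·500 + 0.437125·460) / 0.18625 = 754.4825 / 0.18625 ≈ 4050.91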